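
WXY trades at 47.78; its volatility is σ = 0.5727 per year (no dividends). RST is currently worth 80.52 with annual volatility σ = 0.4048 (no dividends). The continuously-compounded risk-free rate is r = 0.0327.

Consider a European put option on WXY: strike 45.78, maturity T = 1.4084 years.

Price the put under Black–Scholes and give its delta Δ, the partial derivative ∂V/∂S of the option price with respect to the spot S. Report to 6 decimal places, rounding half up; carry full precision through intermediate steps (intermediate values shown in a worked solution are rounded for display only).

price = 10.239551
Δ = -0.318997

σ√T = 0.5727·√1.4084 = 0.679658
d₁ = (ln(S/K) + (r+σ²/2)T) / (σ√T) = (ln(47.78/45.78) + (0.0327+0.5727²/2)·1.4084) / 0.679658 = (0.042760 + 0.277022) / 0.679658 = 0.470504
d₂ = d₁ − σ√T = 0.470504 − 0.679658 = -0.209153
e^{−rT} = 0.954990
N(−d₁) = 0.318997,  N(−d₂) = 0.582836
Put price V = K·e^{−rT}·N(−d₂) − S·N(−d₁) = 25.481248 − 15.241697 = 10.239551
Δ = −N(−d₁) = -0.318997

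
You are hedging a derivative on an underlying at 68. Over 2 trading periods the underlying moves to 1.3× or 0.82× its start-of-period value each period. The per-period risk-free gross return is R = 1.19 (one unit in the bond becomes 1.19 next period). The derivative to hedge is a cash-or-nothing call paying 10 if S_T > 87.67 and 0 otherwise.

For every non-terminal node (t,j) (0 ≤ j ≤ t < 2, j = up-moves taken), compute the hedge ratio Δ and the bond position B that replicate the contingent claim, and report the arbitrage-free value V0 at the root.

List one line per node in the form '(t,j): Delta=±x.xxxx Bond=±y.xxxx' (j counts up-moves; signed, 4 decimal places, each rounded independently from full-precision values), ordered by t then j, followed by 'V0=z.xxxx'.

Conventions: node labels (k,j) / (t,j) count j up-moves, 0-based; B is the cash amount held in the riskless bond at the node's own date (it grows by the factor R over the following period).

(0,0): Delta=0.1985 Bond=-9.2991
(1,0): Delta=0.0000 Bond=0.0000
(1,1): Delta=0.2357 Bond=-14.3557
V0=4.1959

Under the risk-neutral measure, an up-move has probability p* = (R−d)/(u−d) = 0.7708 and values discount at R = 1.19.
Terminal payoffs: V(2,0)=0.0000, V(2,1)=0.0000, V(2,2)=10.0000
  t=1,j=0: stock 55.7600 → up 72.4880 (V=0.0000), down 45.7232 (V=0.0000). Price 0.0000; hedge Δ=0.0000, bond B=0.0000.
  t=1,j=1: stock 88.4000 → up 114.9200 (V=10.0000), down 72.4880 (V=0.0000). Price 6.4776; hedge Δ=0.2357, bond B=-14.3557.
  t=0,j=0: stock 68.0000 → up 88.4000 (V=6.4776), down 55.7600 (V=0.0000). Price 4.1959; hedge Δ=0.1985, bond B=-9.2991.
Check: Δ(0,0)·S0 + B(0,0) = 4.1959 = V0.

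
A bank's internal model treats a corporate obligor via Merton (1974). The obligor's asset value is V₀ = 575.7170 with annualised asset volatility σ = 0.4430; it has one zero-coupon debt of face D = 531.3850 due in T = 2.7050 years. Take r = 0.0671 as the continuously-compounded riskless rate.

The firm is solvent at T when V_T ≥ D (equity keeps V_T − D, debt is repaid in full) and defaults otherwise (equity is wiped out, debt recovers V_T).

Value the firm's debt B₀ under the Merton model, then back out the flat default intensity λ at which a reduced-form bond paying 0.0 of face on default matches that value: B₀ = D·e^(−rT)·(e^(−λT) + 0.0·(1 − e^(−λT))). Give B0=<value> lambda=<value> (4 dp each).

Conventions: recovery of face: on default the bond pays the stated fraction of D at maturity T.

B0=355.8029 lambda=0.0812

With assets at 575.7170 and a single debt payment of 531.3850 at 2.7050 years:
d₁ = [ln(V₀/D) + (r + σ²/2)T] / (σ√T)
   = [ln(575.7170/531.3850) + (0.0671 + 0.5·0.4430²)·2.7050] / (0.4430·√2.7050)
   = [0.080129 + 0.446932] / 0.728597 = 0.723393
d₂ = d₁ − σ√T = 0.723393 − 0.728597 = -0.005204
N(d₁) = 0.765281,  N(d₂) = 0.497924,  e^(−rT) = 0.834014
E₀ = V₀·N(d₁) − D·e^(−rT)·N(d₂)
   = 575.7170·0.765281 − 531.3850·0.834014·0.497924 = 219.914052
B₀ = V₀ − E₀ = 575.7170 − 219.914052 = 355.802948
e^(−λT) = (B₀·e^(rT)/D − 0)/(1 − 0) = (355.8029·1.199021/531.3850 − 0)/1 = 0.80283635
λ = −ln(0.80283635)/2.7050 = 0.081185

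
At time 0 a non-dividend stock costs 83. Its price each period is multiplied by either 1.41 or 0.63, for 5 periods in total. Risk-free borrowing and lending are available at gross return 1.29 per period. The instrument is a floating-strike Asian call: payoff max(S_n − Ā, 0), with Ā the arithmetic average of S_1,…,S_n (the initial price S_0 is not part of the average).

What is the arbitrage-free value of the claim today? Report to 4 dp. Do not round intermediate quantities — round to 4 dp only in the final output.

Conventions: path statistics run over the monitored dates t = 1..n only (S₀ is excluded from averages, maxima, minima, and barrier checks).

price = 30.5538

Under the martingale measure an up-move has probability p* = 0.8462; value the claim as the probability-weighted average of per-path payoffs, discounted 5 periods at R = 1.29.
Enumerate all 2^5 = 32 price paths (U = up ×1.41, D = down ×0.63); each path with k up-moves has probability p*^k·(1−p*)^(5−k).
DDDDD: Ā=25.4598, payoff=0.0000, prob=0.000086
UDDDD: Ā=56.9814, payoff=0.0000, prob=0.000474
DUDDD: Ā=44.0334, payoff=0.0000, prob=0.000474
UUDDD: Ā=98.5509, payoff=0.0000, prob=0.002607
DDUDD: Ā=35.8761, payoff=0.0000, prob=0.000474
UDUDD: Ā=80.2942, payoff=0.0000, prob=0.002607
DUUDD: Ā=67.3462, payoff=0.0000, prob=0.002607
UUUDD: Ā=150.7271, payoff=0.0000, prob=0.014339
DDDUD: Ā=30.7371, payoff=0.0000, prob=0.000474
UDDUD: Ā=68.7925, payoff=0.0000, prob=0.002607
DUDUD: Ā=55.8445, payoff=0.0000, prob=0.002607
UUDUD: Ā=124.9852, payoff=0.0000, prob=0.014339
DDUUD: Ā=47.6872, payoff=0.0000, prob=0.002607
UDUUD: Ā=106.7285, payoff=0.0000, prob=0.014339
DUUUD: Ā=93.7805, payoff=0.0000, prob=0.014339
UUUUD: Ā=209.8898, payoff=0.0000, prob=0.078865
DDDDU: Ā=27.4994, payoff=0.0000, prob=0.000474
UDDDU: Ā=61.5464, payoff=0.0000, prob=0.002607
DUDDU: Ā=48.5984, payoff=0.0000, prob=0.002607
UUDDU: Ā=108.7678, payoff=0.0000, prob=0.014339
DDUDU: Ā=40.4411, payoff=0.8197, prob=0.002607
UDUDU: Ā=90.5111, payoff=1.8345, prob=0.014339
DUUDU: Ā=77.5631, payoff=14.7825, prob=0.014339
UUUDU: Ā=173.5937, payoff=33.0847, prob=0.078865
DDDUU: Ā=35.3021, payoff=5.9587, prob=0.002607
UDDUU: Ā=79.0094, payoff=13.3362, prob=0.014339
DUDUU: Ā=66.0614, payoff=26.2842, prob=0.014339
UUDUU: Ā=147.8518, payoff=58.8266, prob=0.078865
DDUUU: Ā=57.9042, payoff=34.4415, prob=0.014339
UDUUU: Ā=129.5951, payoff=77.0833, prob=0.078865
DUUUU: Ā=116.6471, payoff=90.0313, prob=0.078865
UUUUU: Ā=261.0673, payoff=201.4986, prob=0.433757
Price = Σ prob·payoff / R^5 = 109.147469 / 3.572305 = 30.5538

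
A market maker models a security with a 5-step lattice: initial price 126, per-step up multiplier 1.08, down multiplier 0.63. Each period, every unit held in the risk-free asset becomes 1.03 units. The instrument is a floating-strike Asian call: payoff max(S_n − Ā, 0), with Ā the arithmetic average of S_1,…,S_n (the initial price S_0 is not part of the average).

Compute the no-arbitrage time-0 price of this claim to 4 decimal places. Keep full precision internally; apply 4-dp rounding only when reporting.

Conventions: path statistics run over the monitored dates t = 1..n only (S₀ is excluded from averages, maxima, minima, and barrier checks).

price = 13.3069

With p* = (R−d)/(u−d) = 0.8889, sum probability × payoff across the paths and divide by R^5.
Enumerate all 2^5 = 32 price paths (U = up ×1.08, D = down ×0.63); each path with k up-moves has probability p*^k·(1−p*)^(5−k).
DDDDD: Ā=38.6498, payoff=0.0000, prob=0.000017
UDDDD: Ā=66.2567, payoff=0.0000, prob=0.000135
DUDDD: Ā=54.9167, payoff=0.0000, prob=0.000135
UUDDD: Ā=94.1429, payoff=0.0000, prob=0.001084
DDUDD: Ā=47.7725, payoff=0.0000, prob=0.000135
UDUDD: Ā=81.8957, payoff=0.0000, prob=0.001084
DUUDD: Ā=70.5557, payoff=0.0000, prob=0.001084
UUUDD: Ā=120.9527, payoff=0.0000, prob=0.008671
DDDUD: Ā=43.2717, payoff=0.0000, prob=0.000135
UDDUD: Ā=74.1800, payoff=0.0000, prob=0.001084
DUDUD: Ā=62.8400, payoff=0.0000, prob=0.001084
UUDUD: Ā=107.7257, payoff=0.0000, prob=0.008671
DDUUD: Ā=55.6958, payoff=0.0000, prob=0.001084
UDUUD: Ā=95.4785, payoff=0.0000, prob=0.008671
DUUUD: Ā=84.1385, payoff=0.0000, prob=0.008671
UUUUD: Ā=144.2375, payoff=0.0000, prob=0.069366
DDDDU: Ā=40.4361, payoff=0.0000, prob=0.000135
UDDDU: Ā=69.3191, payoff=0.0000, prob=0.001084
DUDDU: Ā=57.9791, payoff=0.0000, prob=0.001084
UUDDU: Ā=99.3927, payoff=0.0000, prob=0.008671
DDUDU: Ā=50.8349, payoff=0.0000, prob=0.001084
UDUDU: Ā=87.1455, payoff=0.0000, prob=0.008671
DUUDU: Ā=75.8055, payoff=0.0000, prob=0.008671
UUUDU: Ā=129.9523, payoff=0.0000, prob=0.069366
DDDUU: Ā=46.3340, payoff=0.0000, prob=0.001084
UDDUU: Ā=79.4298, payoff=0.0000, prob=0.008671
DUDUU: Ā=68.0898, payoff=0.0000, prob=0.008671
UUDUU: Ā=116.7254, payoff=0.0000, prob=0.069366
DDUUU: Ā=60.9456, payoff=2.0518, prob=0.008671
UDUUU: Ā=104.4782, payoff=3.5175, prob=0.069366
DUUUU: Ā=93.1382, payoff=14.8575, prob=0.069366
UUUUU: Ā=159.6654, payoff=25.4699, prob=0.554929
Price = Σ prob·payoff / R^5 = 15.426387 / 1.159274 = 13.3069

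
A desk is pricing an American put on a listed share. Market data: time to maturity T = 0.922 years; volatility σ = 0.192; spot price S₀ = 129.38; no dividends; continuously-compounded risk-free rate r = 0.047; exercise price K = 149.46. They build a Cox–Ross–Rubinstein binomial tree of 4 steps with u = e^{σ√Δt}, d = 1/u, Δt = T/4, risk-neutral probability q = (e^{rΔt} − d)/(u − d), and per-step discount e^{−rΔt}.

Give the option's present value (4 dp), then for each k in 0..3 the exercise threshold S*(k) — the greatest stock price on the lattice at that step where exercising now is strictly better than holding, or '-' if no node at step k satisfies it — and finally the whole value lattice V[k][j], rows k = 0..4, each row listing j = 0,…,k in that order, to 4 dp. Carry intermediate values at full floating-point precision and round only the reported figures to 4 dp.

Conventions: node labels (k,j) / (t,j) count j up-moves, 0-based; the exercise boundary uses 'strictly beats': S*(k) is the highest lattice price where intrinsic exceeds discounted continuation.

params: Δt=0.23050 u=1.09656 d=0.91194 q=0.53597 e^(-rΔt)=0.98922
t_4 payoffs: 59.9783 41.8629 20.0800 0.0000 0.0000
t_3: node(3,0) S=98.1222 payoff=51.3378 vs cont=49.7273 → 51.3378 [stop]  node(3,1) S=117.9869 payoff=31.4731 vs cont=29.8626 → 31.4731 [stop]  node(3,2) S=141.8732 payoff=7.5868 vs cont=9.2173 → 9.2173 [wait]  node(3,3) S=170.5953 payoff=0.0000 vs cont=0.0000 → 0.0000 [wait]  ⇒ S*(3)=117.9869
t_2: node(2,0) S=107.5971 payoff=41.8629 vs cont=40.2525 → 41.8629 [stop]  node(2,1) S=129.3800 payoff=20.0800 vs cont=19.3341 → 20.0800 [stop]  node(2,2) S=155.5728 payoff=0.0000 vs cont=4.2310 → 4.2310 [wait]  ⇒ S*(2)=129.3800
t_1: node(1,0) S=117.9869 payoff=31.4731 vs cont=29.8626 → 31.4731 [stop]  node(1,1) S=141.8732 payoff=7.5868 vs cont=11.4606 → 11.4606 [wait]  ⇒ S*(1)=117.9869
t_0: node(0,0) S=129.3800 payoff=20.0800 vs cont=20.5234 → 20.5234 [wait]  ⇒ S*(0)=-

price = 20.5234
boundary = - 117.9869 129.3800 117.9869
tree:
20.5234
31.4731 11.4606
41.8629 20.0800 4.2310
51.3378 31.4731 9.2173 0.0000
59.9783 41.8629 20.0800 0.0000 0.0000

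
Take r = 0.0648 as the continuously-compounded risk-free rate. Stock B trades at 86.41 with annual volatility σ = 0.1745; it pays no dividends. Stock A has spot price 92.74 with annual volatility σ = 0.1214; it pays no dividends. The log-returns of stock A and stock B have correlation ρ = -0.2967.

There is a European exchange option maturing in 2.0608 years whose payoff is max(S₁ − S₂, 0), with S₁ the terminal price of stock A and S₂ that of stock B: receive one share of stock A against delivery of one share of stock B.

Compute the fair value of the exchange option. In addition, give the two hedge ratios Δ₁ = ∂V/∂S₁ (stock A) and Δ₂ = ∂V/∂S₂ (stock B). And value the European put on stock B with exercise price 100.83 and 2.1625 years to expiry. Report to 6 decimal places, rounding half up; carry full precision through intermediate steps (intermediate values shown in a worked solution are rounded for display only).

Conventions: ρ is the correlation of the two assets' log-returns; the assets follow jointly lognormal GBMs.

exchange price = 15.687030
Δ1 = 0.647068
Δ2 = -0.512927
price(stock B put K=100.83) = 9.516423

σ_eff = √(σ₁² + σ₂² − 2ρσ₁σ₂) = √(0.1214² + 0.1745² − 2·-0.2967·0.1214·0.1745) = 0.240331
d₁ = (ln(S₁/S₂) + (q₂ − q₁ + σ_eff²/2)T) / (σ_eff√T) = (ln(92.74/86.41) + (0.0 − 0.0 + 0.028879)·2.0608) / 0.345007 = 0.377417
d₂ = d₁ − σ_eff√T = 0.377417 − 0.345007 = 0.032410
N(d₁) = 0.647068,  N(d₂) = 0.512927
V = S₁·e^{−q₁T}·N(d₁) − S₂·e^{−q₂T}·N(d₂) = 60.009087 − 44.322057 = 15.687030
Δ₁ = e^{−q₁T}·N(d₁) = 0.647068;  Δ₂ = −e^{−q₂T}·N(d₂) = -0.512927
[vanilla: stock B put K=100.83]
σ√T = 0.1745·√2.1625 = 0.256610
d₁ = (ln(S/K) + (r+σ²/2)T) / (σ√T) = (ln(86.41/100.83) + (0.0648+0.1745²/2)·2.1625) / 0.256610 = (-0.154333 + 0.173054) / 0.256610 = 0.072958
d₂ = d₁ − σ√T = 0.072958 − 0.256610 = -0.183652
e^{−rT} = 0.869245
N(−d₁) = 0.470920,  N(−d₂) = 0.572857
price = K·e^{−rT}·N(−d₂) − S·N(−d₁) = 50.208592 − 40.692169 = 9.516423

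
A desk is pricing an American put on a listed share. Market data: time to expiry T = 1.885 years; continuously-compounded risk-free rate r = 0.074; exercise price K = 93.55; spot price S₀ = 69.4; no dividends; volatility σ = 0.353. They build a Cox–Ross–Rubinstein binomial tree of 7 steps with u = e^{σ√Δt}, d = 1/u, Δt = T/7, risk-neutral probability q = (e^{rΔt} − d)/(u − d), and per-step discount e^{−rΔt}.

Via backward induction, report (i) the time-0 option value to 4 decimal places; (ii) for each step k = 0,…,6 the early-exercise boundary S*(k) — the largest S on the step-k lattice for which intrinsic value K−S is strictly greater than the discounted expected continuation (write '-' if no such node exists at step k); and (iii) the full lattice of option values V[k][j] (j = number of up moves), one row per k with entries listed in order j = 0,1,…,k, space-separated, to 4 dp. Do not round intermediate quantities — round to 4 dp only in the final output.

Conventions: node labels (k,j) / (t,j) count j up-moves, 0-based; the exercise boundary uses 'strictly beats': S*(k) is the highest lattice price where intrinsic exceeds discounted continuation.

price = 25.6432
boundary = - 57.7836 48.1116 57.7836 48.1116 57.7836 69.4000
tree:
25.6432
35.7664 16.8907
45.4384 25.0167 9.7190
53.4914 35.7664 15.6349 4.3958
60.1965 45.4384 24.2378 7.9533 1.1374
65.7793 53.4914 35.7664 14.0737 2.3629 0.0000
70.4277 60.1965 45.4384 24.1500 4.9090 0.0000 0.0000
74.2980 65.7793 53.4914 35.7664 10.1984 0.0000 0.0000 0.0000

Δt=0.26929, u=1.20103, d=0.83262, q=0.50896, disc=e^(-rΔt)=0.98027
k=7 terminal: V=max(K-S,0) → 74.2980 65.7793 53.4914 35.7664 10.1984 0.0000 0.0000 0.0000
k=6: j=0 S=23.1223 intr=70.4277 cont=68.5819 V=70.4277[EX]; j=1 S=33.3535 intr=60.1965 cont=58.3508 V=60.1965[EX]; j=2 S=48.1116 intr=45.4384 cont=43.5926 V=45.4384[EX]; j=3 S=69.4000 intr=24.1500 cont=22.3043 V=24.1500[EX]; j=4 S=100.1080 intr=0.0000 cont=4.9090 V=4.9090[hold]; j=5 S=144.4036 intr=0.0000 cont=0.0000 V=0.0000[hold]; j=6 S=208.2991 intr=0.0000 cont=0.0000 V=0.0000[hold]  S*(6)=69.4000
k=5: j=0 S=27.7707 intr=65.7793 cont=63.9336 V=65.7793[EX]; j=1 S=40.0586 intr=53.4914 cont=51.6457 V=53.4914[EX]; j=2 S=57.7836 intr=35.7664 cont=33.9206 V=35.7664[EX]; j=3 S=83.3516 intr=10.1984 cont=14.0737 V=14.0737[hold]; j=4 S=120.2329 intr=0.0000 cont=2.3629 V=2.3629[hold]; j=5 S=173.4334 intr=0.0000 cont=0.0000 V=0.0000[hold]  S*(5)=57.7836
k=4: j=0 S=33.3535 intr=60.1965 cont=58.3508 V=60.1965[EX]; j=1 S=48.1116 intr=45.4384 cont=43.5926 V=45.4384[EX]; j=2 S=69.4000 intr=24.1500 cont=24.2378 V=24.2378[hold]; j=3 S=100.1080 intr=0.0000 cont=7.9533 V=7.9533[hold]; j=4 S=144.4036 intr=0.0000 cont=1.1374 V=1.1374[hold]  S*(4)=48.1116
k=3: j=0 S=40.0586 intr=53.4914 cont=51.6457 V=53.4914[EX]; j=1 S=57.7836 intr=35.7664 cont=33.9644 V=35.7664[EX]; j=2 S=83.3516 intr=10.1984 cont=15.6349 V=15.6349[hold]; j=3 S=120.2329 intr=0.0000 cont=4.3958 V=4.3958[hold]  S*(3)=57.7836
k=2: j=0 S=48.1116 intr=45.4384 cont=43.5926 V=45.4384[EX]; j=1 S=69.4000 intr=24.1500 cont=25.0167 V=25.0167[hold]; j=2 S=100.1080 intr=0.0000 cont=9.7190 V=9.7190[hold]  S*(2)=48.1116
k=1: j=0 S=57.7836 intr=35.7664 cont=34.3530 V=35.7664[EX]; j=1 S=83.3516 intr=10.1984 cont=16.8907 V=16.8907[hold]  S*(1)=57.7836
k=0: j=0 S=69.4000 intr=24.1500 cont=25.6432 V=25.6432[hold]  S*(0)=-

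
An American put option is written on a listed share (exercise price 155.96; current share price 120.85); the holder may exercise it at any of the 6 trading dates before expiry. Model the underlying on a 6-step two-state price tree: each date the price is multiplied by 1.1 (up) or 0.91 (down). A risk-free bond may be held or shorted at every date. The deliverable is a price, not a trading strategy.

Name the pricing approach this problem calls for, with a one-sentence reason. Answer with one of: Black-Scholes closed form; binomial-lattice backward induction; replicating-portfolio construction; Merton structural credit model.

Key observation: the defining feature is the embedded early-exercise option across 6 discrete dates on the spot-120.85 tree; pricing the strike-155.96 put means working backward with an exercise test at every node.

framework: binomial-lattice backward induction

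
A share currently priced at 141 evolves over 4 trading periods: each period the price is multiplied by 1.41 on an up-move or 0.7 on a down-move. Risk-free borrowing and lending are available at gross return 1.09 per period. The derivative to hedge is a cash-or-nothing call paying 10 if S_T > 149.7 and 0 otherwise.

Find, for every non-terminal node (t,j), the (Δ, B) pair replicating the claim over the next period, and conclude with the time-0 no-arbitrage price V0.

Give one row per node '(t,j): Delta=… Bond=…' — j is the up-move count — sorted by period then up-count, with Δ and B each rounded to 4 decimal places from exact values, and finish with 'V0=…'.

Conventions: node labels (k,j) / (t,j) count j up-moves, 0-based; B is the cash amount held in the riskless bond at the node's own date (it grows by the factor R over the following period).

Risk-neutral probability p* = (R−d)/(u−d) = (1.09−0.7)/(1.41−0.7) = 0.5493.
Expiry values: V(4,0)=0.0000, V(4,1)=0.0000, V(4,2)=0.0000, V(4,3)=10.0000, V(4,4)=10.0000
  t=3,j=0: stock 48.3630 → up 68.1918 (V=0.0000), down 33.8541 (V=0.0000). Price 0.0000; hedge Δ=0.0000, bond B=0.0000.
  t=3,j=1: stock 97.4169 → up 137.3578 (V=0.0000), down 68.1918 (V=0.0000). Price 0.0000; hedge Δ=0.0000, bond B=0.0000.
  t=3,j=2: stock 196.2255 → up 276.6779 (V=10.0000), down 137.3578 (V=0.0000). Price 5.0394; hedge Δ=0.0718, bond B=-9.0451.
  t=3,j=3: stock 395.2542 → up 557.3084 (V=10.0000), down 276.6779 (V=10.0000). Price 9.1743; hedge Δ=0.0000, bond B=9.1743.
  t=2,j=0: stock 69.0900 → up 97.4169 (V=0.0000), down 48.3630 (V=0.0000). Price 0.0000; hedge Δ=0.0000, bond B=0.0000.
  t=2,j=1: stock 139.1670 → up 196.2255 (V=5.0394), down 97.4169 (V=0.0000). Price 2.5396; hedge Δ=0.0510, bond B=-4.5582.
  t=2,j=2: stock 280.3221 → up 395.2542 (V=9.1743), down 196.2255 (V=5.0394). Price 6.7071; hedge Δ=0.0208, bond B=0.8833.
  t=1,j=0: stock 98.7000 → up 139.1670 (V=2.5396), down 69.0900 (V=0.0000). Price 1.2798; hedge Δ=0.0362, bond B=-2.2971.
  t=1,j=1: stock 198.8100 → up 280.3221 (V=6.7071), down 139.1670 (V=2.5396). Price 4.4300; hedge Δ=0.0295, bond B=-1.4397.
  t=0,j=0: stock 141.0000 → up 198.8100 (V=4.4300), down 98.7000 (V=1.2798). Price 2.7617; hedge Δ=0.0315, bond B=-1.6753.
Verification: the root portfolio costs Δ(0,0)·S0 + B(0,0) = 2.7617, matching V0.

(0,0): Delta=0.0315 Bond=-1.6753
(1,0): Delta=0.0362 Bond=-2.2971
(1,1): Delta=0.0295 Bond=-1.4397
(2,0): Delta=0.0000 Bond=0.0000
(2,1): Delta=0.0510 Bond=-4.5582
(2,2): Delta=0.0208 Bond=0.8833
(3,0): Delta=0.0000 Bond=0.0000
(3,1): Delta=0.0000 Bond=0.0000
(3,2): Delta=0.0718 Bond=-9.0451
(3,3): Delta=0.0000 Bond=9.1743
V0=2.7617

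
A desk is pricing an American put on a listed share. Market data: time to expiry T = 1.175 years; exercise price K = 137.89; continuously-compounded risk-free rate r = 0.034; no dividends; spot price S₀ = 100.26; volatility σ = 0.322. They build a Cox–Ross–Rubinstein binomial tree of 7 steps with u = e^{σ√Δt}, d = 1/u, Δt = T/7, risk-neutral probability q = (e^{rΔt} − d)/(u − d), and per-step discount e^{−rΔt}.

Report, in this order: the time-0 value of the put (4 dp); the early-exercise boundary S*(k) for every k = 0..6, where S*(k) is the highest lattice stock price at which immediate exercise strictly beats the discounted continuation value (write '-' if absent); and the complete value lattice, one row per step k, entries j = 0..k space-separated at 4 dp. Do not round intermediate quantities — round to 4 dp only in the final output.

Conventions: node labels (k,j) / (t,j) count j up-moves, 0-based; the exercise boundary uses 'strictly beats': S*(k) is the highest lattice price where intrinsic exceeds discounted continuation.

price = 39.2123
boundary = - 87.8686 77.0086 87.8686 100.2600 87.8686 100.2600
tree:
39.2123
50.0214 28.3624
60.8814 38.4162 18.1755
70.3991 50.0214 26.7241 9.4444
78.7405 60.8814 37.6300 15.6266 3.0868
86.0509 70.3991 50.0214 24.9340 6.0716 0.0000
92.4579 78.7405 60.8814 37.6300 11.9427 0.0000 0.0000
98.0730 86.0509 70.3991 50.0214 23.4911 0.0000 0.0000 0.0000

Δt=0.16786, u=1.14102, d=0.87641, q=0.48870, disc=e^(-rΔt)=0.99431
k=7 terminal: V=max(K-S,0) → 98.0730 86.0509 70.3991 50.0214 23.4911 0.0000 0.0000 0.0000
k=6: j=0 S=45.4321 intr=92.4579 cont=91.6732 V=92.4579[EX]; j=1 S=59.1495 intr=78.7405 cont=77.9558 V=78.7405[EX]; j=2 S=77.0086 intr=60.8814 cont=60.0966 V=60.8814[EX]; j=3 S=100.2600 intr=37.6300 cont=36.8453 V=37.6300[EX]; j=4 S=130.5317 intr=7.3583 cont=11.9427 V=11.9427[hold]; j=5 S=169.9434 intr=0.0000 cont=0.0000 V=0.0000[hold]; j=6 S=221.2547 intr=0.0000 cont=0.0000 V=0.0000[hold]  S*(6)=100.2600
k=5: j=0 S=51.8391 intr=86.0509 cont=85.2662 V=86.0509[EX]; j=1 S=67.4909 intr=70.3991 cont=69.6144 V=70.3991[EX]; j=2 S=87.8686 intr=50.0214 cont=49.2367 V=50.0214[EX]; j=3 S=114.3989 intr=23.4911 cont=24.9340 V=24.9340[hold]; j=4 S=148.9396 intr=0.0000 cont=6.0716 V=6.0716[hold]; j=5 S=193.9092 intr=0.0000 cont=0.0000 V=0.0000[hold]  S*(5)=87.8686
k=4: j=0 S=59.1495 intr=78.7405 cont=77.9558 V=78.7405[EX]; j=1 S=77.0086 intr=60.8814 cont=60.0966 V=60.8814[EX]; j=2 S=100.2600 intr=37.6300 cont=37.5464 V=37.6300[EX]; j=3 S=130.5317 intr=7.3583 cont=15.6266 V=15.6266[hold]; j=4 S=169.9434 intr=0.0000 cont=3.0868 V=3.0868[hold]  S*(4)=100.2600
k=3: j=0 S=67.4909 intr=70.3991 cont=69.6144 V=70.3991[EX]; j=1 S=87.8686 intr=50.0214 cont=49.2367 V=50.0214[EX]; j=2 S=114.3989 intr=23.4911 cont=26.7241 V=26.7241[hold]; j=3 S=148.9396 intr=0.0000 cont=9.4444 V=9.4444[hold]  S*(3)=87.8686
k=2: j=0 S=77.0086 intr=60.8814 cont=60.0966 V=60.8814[EX]; j=1 S=100.2600 intr=37.6300 cont=38.4162 V=38.4162[hold]; j=2 S=130.5317 intr=7.3583 cont=18.1755 V=18.1755[hold]  S*(2)=77.0086
k=1: j=0 S=87.8686 intr=50.0214 cont=49.6188 V=50.0214[EX]; j=1 S=114.3989 intr=23.4911 cont=28.3624 V=28.3624[hold]  S*(1)=87.8686
k=0: j=0 S=100.2600 intr=37.6300 cont=39.2123 V=39.2123[hold]  S*(0)=-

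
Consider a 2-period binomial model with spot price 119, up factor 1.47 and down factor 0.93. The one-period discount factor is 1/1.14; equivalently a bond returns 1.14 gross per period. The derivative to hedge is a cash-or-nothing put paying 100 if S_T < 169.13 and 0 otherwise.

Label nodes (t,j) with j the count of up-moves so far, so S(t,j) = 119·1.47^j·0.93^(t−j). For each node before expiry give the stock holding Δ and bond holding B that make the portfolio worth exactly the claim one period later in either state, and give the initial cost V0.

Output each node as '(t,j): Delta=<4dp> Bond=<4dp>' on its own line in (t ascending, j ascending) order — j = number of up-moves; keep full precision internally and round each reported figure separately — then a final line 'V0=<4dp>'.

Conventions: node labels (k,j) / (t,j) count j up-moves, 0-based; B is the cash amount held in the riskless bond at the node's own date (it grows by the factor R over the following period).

(0,0): Delta=-0.5309 Bond=128.4821
(1,0): Delta=0.0000 Bond=87.7193
(1,1): Delta=-1.0586 Bond=238.7914
V0=65.3097

No-arbitrage ⇒ martingale measure with p* = (R−d)/(u−d) = 0.3889.
At maturity the claim pays: V(2,0)=100.0000, V(2,1)=100.0000, V(2,2)=0.0000
  t=1,j=0: stock 110.6700 → up 162.6849 (V=100.0000), down 102.9231 (V=100.0000). Price 87.7193; hedge Δ=0.0000, bond B=87.7193.
  t=1,j=1: stock 174.9300 → up 257.1471 (V=0.0000), down 162.6849 (V=100.0000). Price 53.6062; hedge Δ=-1.0586, bond B=238.7914.
  t=0,j=0: stock 119.0000 → up 174.9300 (V=53.6062), down 110.6700 (V=87.7193). Price 65.3097; hedge Δ=-0.5309, bond B=128.4821.
Sanity check at the root: Δ(0,0)·S0 + B(0,0) reproduces V0 = 65.3097.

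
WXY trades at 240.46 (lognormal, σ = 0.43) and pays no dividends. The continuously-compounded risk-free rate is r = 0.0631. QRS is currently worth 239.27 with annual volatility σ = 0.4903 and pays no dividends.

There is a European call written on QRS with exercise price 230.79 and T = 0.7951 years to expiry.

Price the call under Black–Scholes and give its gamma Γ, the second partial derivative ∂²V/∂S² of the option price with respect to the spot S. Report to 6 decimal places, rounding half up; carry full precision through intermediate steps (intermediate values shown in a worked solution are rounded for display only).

price = 50.335303
Γ = 0.003498

σ√T = 0.4903·√0.7951 = 0.437193
d₁ = (ln(S/K) + (r+σ²/2)T) / (σ√T) = (ln(239.27/230.79) + (0.0631+0.4903²/2)·0.7951) / 0.437193 = (0.036084 + 0.145739) / 0.437193 = 0.415890
d₂ = d₁ − σ√T = 0.415890 − 0.437193 = -0.021303
e^{−rT} = 0.951067
N(d₁) = 0.661255,  N(d₂) = 0.491502
Call price V = S·N(d₁) − K·e^{−rT}·N(d₂) = 158.218400 − 107.883097 = 50.335303
φ(d₁) = (1/√(2π))·e^{−d₁²/2} = 0.365891
Γ = φ(d₁) / (S·σ·√T) = 0.003498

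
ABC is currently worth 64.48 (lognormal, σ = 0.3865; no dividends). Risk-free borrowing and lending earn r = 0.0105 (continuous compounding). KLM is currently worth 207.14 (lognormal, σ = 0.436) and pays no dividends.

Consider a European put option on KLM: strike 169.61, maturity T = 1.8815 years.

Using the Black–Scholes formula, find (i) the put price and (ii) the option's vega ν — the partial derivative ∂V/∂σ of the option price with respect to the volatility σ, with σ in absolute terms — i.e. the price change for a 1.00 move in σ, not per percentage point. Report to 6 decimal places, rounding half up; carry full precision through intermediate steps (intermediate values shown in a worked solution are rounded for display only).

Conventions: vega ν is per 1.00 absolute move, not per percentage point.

price = 26.296328
ν = 90.786730

σ√T = 0.436·√1.8815 = 0.598052
d₁ = (ln(S/K) + (r+σ²/2)T) / (σ√T) = (ln(207.14/169.61) + (0.0105+0.436²/2)·1.8815) / 0.598052 = (0.199893 + 0.198589) / 0.598052 = 0.666300
d₂ = d₁ − σ√T = 0.666300 − 0.598052 = 0.068249
e^{−rT} = 0.980438
N(−d₁) = 0.252610,  N(−d₂) = 0.472794
Put price V = K·e^{−rT}·N(−d₂) − S·N(−d₁) = 78.621893 − 52.325565 = 26.296328
φ(d₁) = (1/√(2π))·e^{−d₁²/2} = 0.319526
ν = S·φ(d₁)·√T = 90.786730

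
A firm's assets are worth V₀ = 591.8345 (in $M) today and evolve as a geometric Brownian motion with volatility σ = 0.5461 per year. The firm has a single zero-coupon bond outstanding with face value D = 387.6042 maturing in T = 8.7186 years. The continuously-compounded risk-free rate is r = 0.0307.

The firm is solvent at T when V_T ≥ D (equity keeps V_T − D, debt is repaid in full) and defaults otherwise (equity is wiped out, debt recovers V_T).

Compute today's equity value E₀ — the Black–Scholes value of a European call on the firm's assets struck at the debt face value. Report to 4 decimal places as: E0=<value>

E0=423.0048

With assets at 591.8345 and a single debt payment of 387.6042 at 8.7186 years:
d₁ = [ln(V₀/D) + (r + σ²/2)T] / (σ√T)
   = [ln(591.8345/387.6042) + (0.0307 + 0.5·0.5461²)·8.7186] / (0.5461·√8.7186)
   = [0.423242 + 1.567714] / 1.612485 = 1.234714
d₂ = d₁ − σ√T = 1.234714 − 1.612485 = -0.377771
N(d₁) = 0.891531,  N(d₂) = 0.352800,  e^(−rT) = 0.765167
E₀ = V₀·N(d₁) − D·e^(−rT)·N(d₂)
   = 591.8345·0.891531 − 387.6042·0.765167·0.352800 = 423.004825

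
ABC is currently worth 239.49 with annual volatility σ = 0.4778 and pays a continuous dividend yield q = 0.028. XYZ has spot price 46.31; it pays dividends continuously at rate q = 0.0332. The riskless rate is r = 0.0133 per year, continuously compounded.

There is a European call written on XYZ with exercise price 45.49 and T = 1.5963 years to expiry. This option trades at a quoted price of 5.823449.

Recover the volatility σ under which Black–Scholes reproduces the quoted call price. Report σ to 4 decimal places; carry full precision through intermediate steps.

sigma = 0.2762

At σ = 0.2762 the Black–Scholes value reproduces the quote:
σ√T = 0.2762·√1.5963 = 0.348964
d₁ = (ln(S/K) + (r−q+σ²/2)T) / (σ√T) = (ln(46.31/45.49) + (0.0133−0.0332+0.2762²/2)·1.5963) / 0.348964 = (0.017865 + 0.029122) / 0.348964 = 0.134647
d₂ = d₁ − σ√T = 0.134647 − 0.348964 = -0.214317
e^{−rT} = 0.978993
e^{−qT} = 0.948383
N(d₁) = 0.553555,  N(d₂) = 0.415150
V = S·e^{−qT}·N(d₁) − K·e^{−rT}·N(d₂) = 24.311897 − 18.488448 = 5.823449 (matching the quote); vega is positive throughout, so no other σ reproduces this price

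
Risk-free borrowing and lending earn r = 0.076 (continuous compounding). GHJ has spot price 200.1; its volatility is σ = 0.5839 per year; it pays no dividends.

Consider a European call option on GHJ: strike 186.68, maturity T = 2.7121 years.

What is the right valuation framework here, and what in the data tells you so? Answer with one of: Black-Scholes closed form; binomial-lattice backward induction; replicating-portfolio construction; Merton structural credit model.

Key observation: the strike-186.68 call on GHJ is European-exercise on a continuously-modelled lognormal underlying, so its value is a single closed-form evaluation.

framework: Black-Scholes closed form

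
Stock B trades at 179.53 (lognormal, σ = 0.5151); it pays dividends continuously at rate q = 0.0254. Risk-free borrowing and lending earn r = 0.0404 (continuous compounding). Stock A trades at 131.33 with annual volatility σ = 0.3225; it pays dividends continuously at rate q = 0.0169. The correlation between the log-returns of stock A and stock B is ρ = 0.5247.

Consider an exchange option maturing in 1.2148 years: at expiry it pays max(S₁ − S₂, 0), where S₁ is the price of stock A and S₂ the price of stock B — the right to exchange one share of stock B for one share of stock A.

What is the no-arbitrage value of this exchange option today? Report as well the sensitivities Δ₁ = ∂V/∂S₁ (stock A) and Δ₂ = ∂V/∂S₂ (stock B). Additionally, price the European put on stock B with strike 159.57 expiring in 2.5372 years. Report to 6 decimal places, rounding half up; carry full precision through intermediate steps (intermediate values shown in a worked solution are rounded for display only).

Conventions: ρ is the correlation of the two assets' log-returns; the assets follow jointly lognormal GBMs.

exchange price = 11.680506
Δ1 = 0.345641
Δ2 = -0.187782
price(stock B put K=159.57) = 38.414677

σ_eff = √(σ₁² + σ₂² − 2ρσ₁σ₂) = √(0.3225² + 0.5151² − 2·0.5247·0.3225·0.5151) = 0.441597
d₁ = (ln(S₁/S₂) + (q₂ − q₁ + σ_eff²/2)T) / (σ_eff√T) = (ln(131.33/179.53) + (0.0254 − 0.0169 + 0.097504)·1.2148) / 0.486720 = -0.377744
d₂ = d₁ − σ_eff√T = -0.377744 − 0.486720 = -0.864463
N(d₁) = 0.352810,  N(d₂) = 0.193667
V = S₁·e^{−q₁T}·N(d₁) − S₂·e^{−q₂T}·N(d₂) = 45.393041 − 33.712535 = 11.680506
Δ₁ = e^{−q₁T}·N(d₁) = 0.345641;  Δ₂ = −e^{−q₂T}·N(d₂) = -0.187782
[vanilla: stock B put K=159.57]
σ√T = 0.5151·√2.5372 = 0.820482
d₁ = (ln(S/K) + (r−q+σ²/2)T) / (σ√T) = (ln(179.53/159.57) + (0.0404−0.0254+0.5151²/2)·2.5372) / 0.820482 = (0.117860 + 0.374653) / 0.820482 = 0.600273
d₂ = d₁ − σ√T = 0.600273 − 0.820482 = -0.220209
e^{−rT} = 0.902576
e^{−qT} = 0.937588
N(−d₁) = 0.274162,  N(−d₂) = 0.587146
price = K·e^{−rT}·N(−d₂) − S·e^{−qT}·N(−d₁) = 84.563078 − 46.148401 = 38.414677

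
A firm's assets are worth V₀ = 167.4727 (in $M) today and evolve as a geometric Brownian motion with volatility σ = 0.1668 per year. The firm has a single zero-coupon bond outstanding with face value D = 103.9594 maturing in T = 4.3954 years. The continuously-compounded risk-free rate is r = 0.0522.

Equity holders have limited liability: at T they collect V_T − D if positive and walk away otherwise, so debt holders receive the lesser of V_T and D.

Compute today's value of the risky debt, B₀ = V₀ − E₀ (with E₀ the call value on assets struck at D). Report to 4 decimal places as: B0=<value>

Work the structural quantities from V₀ = 167.4727 against face 103.9594:
d₁ = [ln(V₀/D) + (r + σ²/2)T] / (σ√T)
   = [ln(167.4727/103.9594) + (0.0522 + 0.5·0.1668²)·4.3954] / (0.1668·√4.3954)
   = [0.476820 + 0.290585] / 0.349700 = 2.194468
d₂ = d₁ − σ√T = 2.194468 − 0.349700 = 1.844768
N(d₁) = 0.985899,  N(d₂) = 0.967464,  e^(−rT) = 0.794979
E₀ = V₀·N(d₁) − D·e^(−rT)·N(d₂)
   = 167.4727·0.985899 − 103.9594·0.794979·0.967464 = 85.154594
B₀ = V₀ − E₀ = 167.4727 − 85.154594 = 82.318106

B0=82.3181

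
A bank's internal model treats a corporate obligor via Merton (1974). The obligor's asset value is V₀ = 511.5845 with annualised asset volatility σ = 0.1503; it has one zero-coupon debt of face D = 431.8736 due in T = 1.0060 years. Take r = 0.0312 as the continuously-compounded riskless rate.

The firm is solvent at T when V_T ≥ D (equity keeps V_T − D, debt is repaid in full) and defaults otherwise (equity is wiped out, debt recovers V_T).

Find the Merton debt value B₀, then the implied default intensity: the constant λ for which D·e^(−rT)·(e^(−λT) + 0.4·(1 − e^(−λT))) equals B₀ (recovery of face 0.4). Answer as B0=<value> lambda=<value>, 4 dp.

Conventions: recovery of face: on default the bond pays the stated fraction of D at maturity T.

B0=415.5675 lambda=0.0118

Equity is a call on the firm's assets struck at D = 431.8736:
d₁ = [ln(V₀/D) + (r + σ²/2)T] / (σ√T)
   = [ln(511.5845/431.8736) + (0.0312 + 0.5·0.1503²)·1.0060] / (0.1503·√1.0060)
   = [0.169380 + 0.042750] / 0.150750 = 1.407161
d₂ = d₁ − σ√T = 1.407161 − 0.150750 = 1.256411
N(d₁) = 0.920310,  N(d₂) = 0.895516,  e^(−rT) = 0.969100
E₀ = V₀·N(d₁) − D·e^(−rT)·N(d₂)
   = 511.5845·0.920310 − 431.8736·0.969100·0.895516 = 96.016972
B₀ = V₀ − E₀ = 511.5845 − 96.016972 = 415.567528
e^(−λT) = (B₀·e^(rT)/D − 0.4)/(1 − 0.4) = (415.5675·1.031885/431.8736 − 0.4)/0.6 = 0.98820742
λ = −ln(0.98820742)/1.0060 = 0.011792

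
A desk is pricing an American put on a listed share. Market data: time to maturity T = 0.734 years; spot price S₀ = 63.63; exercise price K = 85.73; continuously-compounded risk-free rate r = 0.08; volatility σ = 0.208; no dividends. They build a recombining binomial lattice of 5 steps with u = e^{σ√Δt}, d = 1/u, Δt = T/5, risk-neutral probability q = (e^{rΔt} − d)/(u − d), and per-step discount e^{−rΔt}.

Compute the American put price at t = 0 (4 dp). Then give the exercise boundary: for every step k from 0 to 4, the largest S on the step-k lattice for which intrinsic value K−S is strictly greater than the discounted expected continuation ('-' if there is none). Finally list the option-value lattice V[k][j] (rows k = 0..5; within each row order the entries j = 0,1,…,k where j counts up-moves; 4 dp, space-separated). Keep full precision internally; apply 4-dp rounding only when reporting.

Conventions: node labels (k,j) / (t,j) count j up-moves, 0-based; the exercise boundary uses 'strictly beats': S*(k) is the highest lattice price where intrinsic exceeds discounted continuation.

price = 22.1000
boundary = 63.6300 68.9085 74.6248 68.9085 74.6248
tree:
22.1000
26.9741 16.8215
31.4749 22.1000 11.1052
35.6309 26.9741 16.8215 6.0798
39.4686 31.4749 22.1000 11.1052 2.1657
43.0123 35.6309 26.9741 16.8215 4.9146 0.0000

Δt=0.14680  u=1.08296  d=0.92340  q=0.55412  discount=0.98832
step 5 (expiry): payoffs max(K−S,0) = 43.0123 35.6309 26.9741 16.8215 4.9146 0.0000
step 4: (k=4,j=0): S=46.2614, K−S=39.4686, hold=38.4676 ⇒ V=39.4686 exercise | (k=4,j=1): S=54.2551, K−S=31.4749, hold=30.4740 ⇒ V=31.4749 exercise | (k=4,j=2): S=63.6300, K−S=22.1000, hold=21.0991 ⇒ V=22.1000 exercise | (k=4,j=3): S=74.6248, K−S=11.1052, hold=10.1042 ⇒ V=11.1052 exercise | (k=4,j=4): S=87.5195, K−S=0.0000, hold=2.1657 ⇒ V=2.1657 continue  boundary S*=74.6248
step 3: (k=3,j=0): S=50.0991, K−S=35.6309, hold=34.6300 ⇒ V=35.6309 exercise | (k=3,j=1): S=58.7559, K−S=26.9741, hold=25.9732 ⇒ V=26.9741 exercise | (k=3,j=2): S=68.9085, K−S=16.8215, hold=15.8206 ⇒ V=16.8215 exercise | (k=3,j=3): S=80.8154, K−S=4.9146, hold=6.0798 ⇒ V=6.0798 continue  boundary S*=68.9085
step 2: (k=2,j=0): S=54.2551, K−S=31.4749, hold=30.4740 ⇒ V=31.4749 exercise | (k=2,j=1): S=63.6300, K−S=22.1000, hold=21.0991 ⇒ V=22.1000 exercise | (k=2,j=2): S=74.6248, K−S=11.1052, hold=10.7424 ⇒ V=11.1052 exercise  boundary S*=74.6248
step 1: (k=1,j=0): S=58.7559, K−S=26.9741, hold=25.9732 ⇒ V=26.9741 exercise | (k=1,j=1): S=68.9085, K−S=16.8215, hold=15.8206 ⇒ V=16.8215 exercise  boundary S*=68.9085
step 0: (k=0,j=0): S=63.6300, K−S=22.1000, hold=21.0991 ⇒ V=22.1000 exercise  boundary S*=63.6300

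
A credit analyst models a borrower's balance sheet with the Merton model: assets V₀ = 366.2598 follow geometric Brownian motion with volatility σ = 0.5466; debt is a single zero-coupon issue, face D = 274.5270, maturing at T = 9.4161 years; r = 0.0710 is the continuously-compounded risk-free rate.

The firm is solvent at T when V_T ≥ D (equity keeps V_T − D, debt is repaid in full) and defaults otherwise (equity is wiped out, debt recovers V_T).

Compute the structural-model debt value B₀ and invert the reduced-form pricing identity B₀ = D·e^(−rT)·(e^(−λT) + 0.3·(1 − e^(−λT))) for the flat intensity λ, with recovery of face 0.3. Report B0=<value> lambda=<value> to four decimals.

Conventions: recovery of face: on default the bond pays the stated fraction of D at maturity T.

Equity is a call on the firm's assets struck at D = 274.5270:
d₁ = [ln(V₀/D) + (r + σ²/2)T] / (σ√T)
   = [ln(366.2598/274.5270) + (0.0710 + 0.5·0.5466²)·9.4161] / (0.5466·√9.4161)
   = [0.288293 + 2.075175] / 1.677278 = 1.409109
d₂ = d₁ − σ√T = 1.409109 − 1.677278 = -0.268170
N(d₁) = 0.920599,  N(d₂) = 0.394284,  e^(−rT) = 0.512455
E₀ = V₀·N(d₁) − D·e^(−rT)·N(d₂)
   = 366.2598·0.920599 − 274.5270·0.512455·0.394284 = 281.709258
B₀ = V₀ − E₀ = 366.2598 − 281.709258 = 84.550542
e^(−λT) = (B₀·e^(rT)/D − 0.3)/(1 − 0.3) = (84.5505·1.951392/274.5270 − 0.3)/0.7 = 0.43000242
λ = −ln(0.43000242)/9.4161 = 0.089630

B0=84.5505 lambda=0.0896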